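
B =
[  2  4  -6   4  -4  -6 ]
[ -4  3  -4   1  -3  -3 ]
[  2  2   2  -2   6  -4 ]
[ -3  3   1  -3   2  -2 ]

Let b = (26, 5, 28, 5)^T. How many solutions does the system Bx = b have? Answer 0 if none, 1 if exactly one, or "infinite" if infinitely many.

Row reduce the augmented matrix [B | b].
R2 ← R2 + (2)·R1: [0, 11, -16, 9, -11, -15, 57]
R3 ← R3 − R1: [0, -2, 8, -6, 10, 2, 2]
R4 ← R4 + (3/2)·R1: [0, 9, -8, 3, -4, -11, 44]
R3 ← R3 + (2/11)·R2: [0, 0, 56/11, -48/11, 8, -8/11, 136/11]
R4 ← R4 − (9/11)·R2: [0, 0, 56/11, -48/11, 5, 14/11, -29/11]
R4 ← R4 − R3: [0, 0, 0, 0, -3, 2, -15]
The echelon form has 4 nonzero rows, and every pivot lies in the first 6 columns, so rank(B) = rank([B|b]) = 4.
The system is consistent.
rank = 4 < 6 unknowns, so there are infinitely many solutions.

infinite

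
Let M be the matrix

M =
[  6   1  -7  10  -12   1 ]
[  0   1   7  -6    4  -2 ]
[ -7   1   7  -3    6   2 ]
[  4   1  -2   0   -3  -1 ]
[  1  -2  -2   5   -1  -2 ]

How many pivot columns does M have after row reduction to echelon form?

Row reduce to echelon form.
R3 ← R3 + (7/6)·R1: [0, 13/6, -7/6, 26/3, -8, 19/6]
R4 ← R4 − (2/3)·R1: [0, 1/3, 8/3, -20/3, 5, -5/3]
R5 ← R5 − (1/6)·R1: [0, -13/6, -5/6, 10/3, 1, -13/6]
R3 ← R3 − (13/6)·R2: [0, 0, -49/3, 65/3, -50/3, 15/2]
R4 ← R4 − (1/3)·R2: [0, 0, 1/3, -14/3, 11/3, -1]
R5 ← R5 + (13/6)·R2: [0, 0, 43/3, -29/3, 29/3, -13/2]
R4 ← R4 + (1/49)·R3: [0, 0, 0, -207/49, 163/49, -83/98]
R5 ← R5 + (43/49)·R3: [0, 0, 0, 458/49, -243/49, 4/49]
R5 ← R5 + (458/207)·R4: [0, 0, 0, 0, 497/207, -371/207]
Echelon form has 5 nonzero rows, so rank(M) = 5.
Each nonzero row contributes one pivot column: 5 pivot columns.

5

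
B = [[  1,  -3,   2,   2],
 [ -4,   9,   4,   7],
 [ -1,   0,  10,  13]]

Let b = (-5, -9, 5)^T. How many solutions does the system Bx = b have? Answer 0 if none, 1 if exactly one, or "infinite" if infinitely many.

Row reduce the augmented matrix [B | b].
R2 ← R2 + (4)·R1: [0, -3, 12, 15, -29]
R3 ← R3 + R1: [0, -3, 12, 15, 0]
R3 ← R3 − R2: [0, 0, 0, 0, 29]
The echelon form has 3 nonzero rows; the last pivot sits in the augmented column, so rank(B) = 2 but rank([B|b]) = 3.
Since the ranks differ, the system is inconsistent.
It has no solutions.

0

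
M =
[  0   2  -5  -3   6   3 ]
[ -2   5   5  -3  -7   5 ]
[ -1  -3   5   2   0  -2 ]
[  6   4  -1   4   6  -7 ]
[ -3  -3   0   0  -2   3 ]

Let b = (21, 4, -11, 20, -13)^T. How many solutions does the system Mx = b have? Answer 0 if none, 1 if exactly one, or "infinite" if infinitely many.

infinite

Row reduce the augmented matrix [M | b].
Swap R1 ↔ R2
R3 ← R3 − (1/2)·R1: [0, -11/2, 5/2, 7/2, 7/2, -9/2, -13]
R4 ← R4 + (3)·R1: [0, 19, 14, -5, -15, 8, 32]
R5 ← R5 − (3/2)·R1: [0, -21/2, -15/2, 9/2, 17/2, -9/2, -19]
R3 ← R3 + (11/4)·R2: [0, 0, -45/4, -19/4, 20, 15/4, 179/4]
R4 ← R4 − (19/2)·R2: [0, 0, 123/2, 47/2, -72, -41/2, -335/2]
R5 ← R5 + (21/4)·R2: [0, 0, -135/4, -45/4, 40, 45/4, 365/4]
R4 ← R4 + (82/15)·R3: [0, 0, 0, -37/15, 112/3, 0, 1157/15]
R5 ← R5 − (3)·R3: [0, 0, 0, 3, -20, 0, -43]
R5 ← R5 + (45/37)·R4: [0, 0, 0, 0, 940/37, 0, 1880/37]
The echelon form has 5 nonzero rows, and every pivot lies in the first 6 columns, so rank(M) = rank([M|b]) = 5.
The system is consistent.
rank = 5 < 6 unknowns, so there are infinitely many solutions.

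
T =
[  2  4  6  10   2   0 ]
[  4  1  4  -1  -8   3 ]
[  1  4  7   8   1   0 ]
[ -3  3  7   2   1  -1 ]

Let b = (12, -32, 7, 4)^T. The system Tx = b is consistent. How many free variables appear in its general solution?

3

Row reduce the augmented matrix [T | b].
R2 ← R2 − (2)·R1: [0, -7, -8, -21, -12, 3, -56]
R3 ← R3 − (1/2)·R1: [0, 2, 4, 3, 0, 0, 1]
R4 ← R4 + (3/2)·R1: [0, 9, 16, 17, 4, -1, 22]
R3 ← R3 + (2/7)·R2: [0, 0, 12/7, -3, -24/7, 6/7, -15]
R4 ← R4 + (9/7)·R2: [0, 0, 40/7, -10, -80/7, 20/7, -50]
R4 ← R4 − (10/3)·R3: [0, 0, 0, 0, 0, 0, 0]
The echelon form has 3 nonzero rows, and every pivot lies in the first 6 columns, so rank(T) = rank([T|b]) = 3.
The system is consistent.
Free variables = (unknowns) − (rank) = 6 − 3 = 3.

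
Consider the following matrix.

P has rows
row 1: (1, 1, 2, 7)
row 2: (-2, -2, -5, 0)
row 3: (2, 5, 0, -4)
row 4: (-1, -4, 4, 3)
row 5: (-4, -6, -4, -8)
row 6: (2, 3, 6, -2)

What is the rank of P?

Row reduce to echelon form.
R2 ← R2 + (2)·R1: [0, 0, -1, 14]
R3 ← R3 − (2)·R1: [0, 3, -4, -18]
R4 ← R4 + R1: [0, -3, 6, 10]
R5 ← R5 + (4)·R1: [0, -2, 4, 20]
R6 ← R6 − (2)·R1: [0, 1, 2, -16]
Swap R2 ↔ R3
R4 ← R4 + R2: [0, 0, 2, -8]
R5 ← R5 + (2/3)·R2: [0, 0, 4/3, 8]
R6 ← R6 − (1/3)·R2: [0, 0, 10/3, -10]
R4 ← R4 + (2)·R3: [0, 0, 0, 20]
R5 ← R5 + (4/3)·R3: [0, 0, 0, 80/3]
R6 ← R6 + (10/3)·R3: [0, 0, 0, 110/3]
R5 ← R5 − (4/3)·R4: [0, 0, 0, 0]
R6 ← R6 − (11/6)·R4: [0, 0, 0, 0]
Echelon form has 4 nonzero rows, so rank(P) = 4.

4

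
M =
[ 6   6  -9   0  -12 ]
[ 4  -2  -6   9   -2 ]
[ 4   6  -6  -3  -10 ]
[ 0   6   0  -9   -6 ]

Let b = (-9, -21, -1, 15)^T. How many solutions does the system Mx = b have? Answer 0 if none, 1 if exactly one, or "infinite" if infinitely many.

Row reduce the augmented matrix [M | b].
R2 ← R2 − (2/3)·R1: [0, -6, 0, 9, 6, -15]
R3 ← R3 − (2/3)·R1: [0, 2, 0, -3, -2, 5]
R3 ← R3 + (1/3)·R2: [0, 0, 0, 0, 0, 0]
R4 ← R4 + R2: [0, 0, 0, 0, 0, 0]
The echelon form has 2 nonzero rows, and every pivot lies in the first 5 columns, so rank(M) = rank([M|b]) = 2.
The system is consistent.
rank = 2 < 5 unknowns, so there are infinitely many solutions.

infinite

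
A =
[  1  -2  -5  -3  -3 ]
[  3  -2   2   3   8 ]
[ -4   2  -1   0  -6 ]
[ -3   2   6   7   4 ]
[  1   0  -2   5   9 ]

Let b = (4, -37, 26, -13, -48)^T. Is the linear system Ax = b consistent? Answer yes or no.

Row reduce the augmented matrix [A | b].
R2 ← R2 − (3)·R1: [0, 4, 17, 12, 17, -49]
R3 ← R3 + (4)·R1: [0, -6, -21, -12, -18, 42]
R4 ← R4 + (3)·R1: [0, -4, -9, -2, -5, -1]
R5 ← R5 − R1: [0, 2, 3, 8, 12, -52]
R3 ← R3 + (3/2)·R2: [0, 0, 9/2, 6, 15/2, -63/2]
R4 ← R4 + R2: [0, 0, 8, 10, 12, -50]
R5 ← R5 − (1/2)·R2: [0, 0, -11/2, 2, 7/2, -55/2]
R4 ← R4 − (16/9)·R3: [0, 0, 0, -2/3, -4/3, 6]
R5 ← R5 + (11/9)·R3: [0, 0, 0, 28/3, 38/3, -66]
R5 ← R5 + (14)·R4: [0, 0, 0, 0, -6, 18]
The echelon form has 5 nonzero rows, and every pivot lies in the first 5 columns, so rank(A) = rank([A|b]) = 5.
The system is consistent.

yes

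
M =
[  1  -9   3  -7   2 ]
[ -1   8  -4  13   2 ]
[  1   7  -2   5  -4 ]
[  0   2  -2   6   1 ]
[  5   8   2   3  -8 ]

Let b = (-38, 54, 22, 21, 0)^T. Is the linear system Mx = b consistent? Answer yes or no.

Row reduce the augmented matrix [M | b].
R2 ← R2 + R1: [0, -1, -1, 6, 4, 16]
R3 ← R3 − R1: [0, 16, -5, 12, -6, 60]
R5 ← R5 − (5)·R1: [0, 53, -13, 38, -18, 190]
R3 ← R3 + (16)·R2: [0, 0, -21, 108, 58, 316]
R4 ← R4 + (2)·R2: [0, 0, -4, 18, 9, 53]
R5 ← R5 + (53)·R2: [0, 0, -66, 356, 194, 1038]
R4 ← R4 − (4/21)·R3: [0, 0, 0, -18/7, -43/21, -151/21]
R5 ← R5 − (22/7)·R3: [0, 0, 0, 116/7, 82/7, 314/7]
R5 ← R5 + (58/9)·R4: [0, 0, 0, 0, -40/27, -40/27]
The echelon form has 5 nonzero rows, and every pivot lies in the first 5 columns, so rank(M) = rank([M|b]) = 5.
The system is consistent.

yes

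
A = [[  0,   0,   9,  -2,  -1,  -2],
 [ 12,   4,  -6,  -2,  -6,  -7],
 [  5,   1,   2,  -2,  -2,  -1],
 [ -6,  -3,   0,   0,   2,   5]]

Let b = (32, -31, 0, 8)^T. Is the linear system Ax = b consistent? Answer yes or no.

yes

Row reduce the augmented matrix [A | b].
Swap R1 ↔ R2
R3 ← R3 − (5/12)·R1: [0, -2/3, 9/2, -7/6, 1/2, 23/12, 155/12]
R4 ← R4 + (1/2)·R1: [0, -1, -3, -1, -1, 3/2, -15/2]
Swap R2 ↔ R3
R4 ← R4 − (3/2)·R2: [0, 0, -39/4, 3/4, -7/4, -11/8, -215/8]
R4 ← R4 + (13/12)·R3: [0, 0, 0, -17/12, -17/6, -85/24, 187/24]
The echelon form has 4 nonzero rows, and every pivot lies in the first 6 columns, so rank(A) = rank([A|b]) = 4.
The system is consistent.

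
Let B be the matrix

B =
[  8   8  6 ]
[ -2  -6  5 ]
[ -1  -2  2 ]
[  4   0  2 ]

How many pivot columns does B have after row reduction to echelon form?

3

Row reduce to echelon form.
R2 ← R2 + (1/4)·R1: [0, -4, 13/2]
R3 ← R3 + (1/8)·R1: [0, -1, 11/4]
R4 ← R4 − (1/2)·R1: [0, -4, -1]
R3 ← R3 − (1/4)·R2: [0, 0, 9/8]
R4 ← R4 − R2: [0, 0, -15/2]
R4 ← R4 + (20/3)·R3: [0, 0, 0]
Echelon form has 3 nonzero rows, so rank(B) = 3.
Each nonzero row contributes one pivot column: 3 pivot columns.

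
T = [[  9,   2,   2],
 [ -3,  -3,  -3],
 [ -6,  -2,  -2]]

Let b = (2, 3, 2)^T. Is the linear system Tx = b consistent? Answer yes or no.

no

Row reduce the augmented matrix [T | b].
R2 ← R2 + (1/3)·R1: [0, -7/3, -7/3, 11/3]
R3 ← R3 + (2/3)·R1: [0, -2/3, -2/3, 10/3]
R3 ← R3 − (2/7)·R2: [0, 0, 0, 16/7]
The echelon form has 3 nonzero rows; the last pivot sits in the augmented column, so rank(T) = 2 but rank([T|b]) = 3.
Since the ranks differ, the system is inconsistent.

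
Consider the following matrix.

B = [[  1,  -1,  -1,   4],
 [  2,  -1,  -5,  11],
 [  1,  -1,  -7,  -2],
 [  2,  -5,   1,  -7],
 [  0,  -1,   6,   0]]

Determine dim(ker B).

Row reduce to echelon form.
R2 ← R2 − (2)·R1: [0, 1, -3, 3]
R3 ← R3 − R1: [0, 0, -6, -6]
R4 ← R4 − (2)·R1: [0, -3, 3, -15]
R4 ← R4 + (3)·R2: [0, 0, -6, -6]
R5 ← R5 + R2: [0, 0, 3, 3]
R4 ← R4 − R3: [0, 0, 0, 0]
R5 ← R5 + (1/2)·R3: [0, 0, 0, 0]
3 nonzero rows, so rank(B) = 3.
B has 4 columns; by rank–nullity, nullity = 4 − 3 = 1.

1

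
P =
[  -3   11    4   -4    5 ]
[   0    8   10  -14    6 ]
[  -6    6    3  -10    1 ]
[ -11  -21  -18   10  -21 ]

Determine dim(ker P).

1

Row reduce to echelon form.
R3 ← R3 − (2)·R1: [0, -16, -5, -2, -9]
R4 ← R4 − (11/3)·R1: [0, -184/3, -98/3, 74/3, -118/3]
R3 ← R3 + (2)·R2: [0, 0, 15, -30, 3]
R4 ← R4 + (23/3)·R2: [0, 0, 44, -248/3, 20/3]
R4 ← R4 − (44/15)·R3: [0, 0, 0, 16/3, -32/15]
4 nonzero rows, so rank(P) = 4.
P has 5 columns; by rank–nullity, nullity = 5 − 4 = 1.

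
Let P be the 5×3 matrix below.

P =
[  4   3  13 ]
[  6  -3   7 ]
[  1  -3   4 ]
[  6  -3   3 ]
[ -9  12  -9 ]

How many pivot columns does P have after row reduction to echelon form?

3

Row reduce to echelon form.
R2 ← R2 − (3/2)·R1: [0, -15/2, -25/2]
R3 ← R3 − (1/4)·R1: [0, -15/4, 3/4]
R4 ← R4 − (3/2)·R1: [0, -15/2, -33/2]
R5 ← R5 + (9/4)·R1: [0, 75/4, 81/4]
R3 ← R3 − (1/2)·R2: [0, 0, 7]
R4 ← R4 − R2: [0, 0, -4]
R5 ← R5 + (5/2)·R2: [0, 0, -11]
R4 ← R4 + (4/7)·R3: [0, 0, 0]
R5 ← R5 + (11/7)·R3: [0, 0, 0]
Echelon form has 3 nonzero rows, so rank(P) = 3.
Each nonzero row contributes one pivot column: 3 pivot columns.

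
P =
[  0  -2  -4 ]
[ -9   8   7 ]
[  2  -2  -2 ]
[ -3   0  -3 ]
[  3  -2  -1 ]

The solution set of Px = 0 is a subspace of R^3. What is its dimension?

Row reduce to echelon form.
Swap R1 ↔ R2
R3 ← R3 + (2/9)·R1: [0, -2/9, -4/9]
R4 ← R4 − (1/3)·R1: [0, -8/3, -16/3]
R5 ← R5 + (1/3)·R1: [0, 2/3, 4/3]
R3 ← R3 − (1/9)·R2: [0, 0, 0]
R4 ← R4 − (4/3)·R2: [0, 0, 0]
R5 ← R5 + (1/3)·R2: [0, 0, 0]
2 nonzero rows, so rank(P) = 2.
P has 3 columns; by rank–nullity, nullity = 3 − 2 = 1.

1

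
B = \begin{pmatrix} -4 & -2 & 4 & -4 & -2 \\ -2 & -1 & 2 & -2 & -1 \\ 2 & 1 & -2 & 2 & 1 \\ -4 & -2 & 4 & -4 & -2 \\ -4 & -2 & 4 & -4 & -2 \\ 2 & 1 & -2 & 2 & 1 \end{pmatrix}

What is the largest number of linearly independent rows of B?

Row reduce to echelon form.
R2 ← R2 − (1/2)·R1: [0, 0, 0, 0, 0]
R3 ← R3 + (1/2)·R1: [0, 0, 0, 0, 0]
R4 ← R4 − R1: [0, 0, 0, 0, 0]
R5 ← R5 − R1: [0, 0, 0, 0, 0]
R6 ← R6 + (1/2)·R1: [0, 0, 0, 0, 0]
Echelon form has 1 nonzero row, so rank(B) = 1.
The rank gives the maximum number of linearly independent rows: 1.

1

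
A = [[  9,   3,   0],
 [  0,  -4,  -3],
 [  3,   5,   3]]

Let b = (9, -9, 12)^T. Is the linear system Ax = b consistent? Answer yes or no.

yes

Row reduce the augmented matrix [A | b].
R3 ← R3 − (1/3)·R1: [0, 4, 3, 9]
R3 ← R3 + R2: [0, 0, 0, 0]
The echelon form has 2 nonzero rows, and every pivot lies in the first 3 columns, so rank(A) = rank([A|b]) = 2.
The system is consistent.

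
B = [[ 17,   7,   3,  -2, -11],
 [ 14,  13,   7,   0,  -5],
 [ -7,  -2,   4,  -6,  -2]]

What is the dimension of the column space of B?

Row reduce to echelon form.
R2 ← R2 − (14/17)·R1: [0, 123/17, 77/17, 28/17, 69/17]
R3 ← R3 + (7/17)·R1: [0, 15/17, 89/17, -116/17, -111/17]
R3 ← R3 − (5/41)·R2: [0, 0, 192/41, -288/41, -288/41]
Echelon form has 3 nonzero rows, so rank(B) = 3.
The column space has dimension equal to the rank: 3.

3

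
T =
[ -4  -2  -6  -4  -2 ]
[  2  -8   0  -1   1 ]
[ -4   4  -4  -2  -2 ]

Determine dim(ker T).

3

Row reduce to echelon form.
R2 ← R2 + (1/2)·R1: [0, -9, -3, -3, 0]
R3 ← R3 − R1: [0, 6, 2, 2, 0]
R3 ← R3 + (2/3)·R2: [0, 0, 0, 0, 0]
2 nonzero rows, so rank(T) = 2.
T has 5 columns; by rank–nullity, nullity = 5 − 2 = 3.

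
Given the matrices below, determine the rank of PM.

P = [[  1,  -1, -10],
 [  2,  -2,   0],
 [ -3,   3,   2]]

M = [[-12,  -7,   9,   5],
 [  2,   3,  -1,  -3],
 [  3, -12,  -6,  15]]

First compute PM:
[[-44, 110,  70, -142],
 [-28, -20,  20,  16],
 [ 48,   6, -42,   6]]
Now row reduce the product.
R2 ← R2 − (7/11)·R1: [0, -90, -270/11, 1170/11]
R3 ← R3 + (12/11)·R1: [0, 126, 378/11, -1638/11]
R3 ← R3 + (7/5)·R2: [0, 0, 0, 0]
2 nonzero rows, so rank(PM) = 2.

2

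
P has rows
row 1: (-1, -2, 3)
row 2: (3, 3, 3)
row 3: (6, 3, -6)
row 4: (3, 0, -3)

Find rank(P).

3

Row reduce to echelon form.
R2 ← R2 + (3)·R1: [0, -3, 12]
R3 ← R3 + (6)·R1: [0, -9, 12]
R4 ← R4 + (3)·R1: [0, -6, 6]
R3 ← R3 − (3)·R2: [0, 0, -24]
R4 ← R4 − (2)·R2: [0, 0, -18]
R4 ← R4 − (3/4)·R3: [0, 0, 0]
Echelon form has 3 nonzero rows, so rank(P) = 3.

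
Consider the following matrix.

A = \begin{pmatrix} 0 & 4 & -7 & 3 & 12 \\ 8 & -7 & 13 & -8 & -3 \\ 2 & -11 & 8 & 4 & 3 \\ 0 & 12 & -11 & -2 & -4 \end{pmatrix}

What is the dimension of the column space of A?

Row reduce to echelon form.
Swap R1 ↔ R2
R3 ← R3 − (1/4)·R1: [0, -37/4, 19/4, 6, 15/4]
R3 ← R3 + (37/16)·R2: [0, 0, -183/16, 207/16, 63/2]
R4 ← R4 − (3)·R2: [0, 0, 10, -11, -40]
R4 ← R4 + (160/183)·R3: [0, 0, 0, 19/61, -760/61]
Echelon form has 4 nonzero rows, so rank(A) = 4.
The column space has dimension equal to the rank: 4.

4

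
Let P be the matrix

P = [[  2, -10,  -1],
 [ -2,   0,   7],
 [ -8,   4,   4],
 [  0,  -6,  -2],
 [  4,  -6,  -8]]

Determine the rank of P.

Row reduce to echelon form.
R2 ← R2 + R1: [0, -10, 6]
R3 ← R3 + (4)·R1: [0, -36, 0]
R5 ← R5 − (2)·R1: [0, 14, -6]
R3 ← R3 − (18/5)·R2: [0, 0, -108/5]
R4 ← R4 − (3/5)·R2: [0, 0, -28/5]
R5 ← R5 + (7/5)·R2: [0, 0, 12/5]
R4 ← R4 − (7/27)·R3: [0, 0, 0]
R5 ← R5 + (1/9)·R3: [0, 0, 0]
Echelon form has 3 nonzero rows, so rank(P) = 3.

3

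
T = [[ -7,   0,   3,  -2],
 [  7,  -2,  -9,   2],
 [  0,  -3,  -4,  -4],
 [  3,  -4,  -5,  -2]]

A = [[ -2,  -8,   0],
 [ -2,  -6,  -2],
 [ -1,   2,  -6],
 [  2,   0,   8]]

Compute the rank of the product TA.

First compute TA:
[[  7,  62, -34],
 [  3, -62,  74],
 [  2,  10,  -2],
 [  3, -10,  22]]
Now row reduce the product.
R2 ← R2 − (3/7)·R1: [0, -620/7, 620/7]
R3 ← R3 − (2/7)·R1: [0, -54/7, 54/7]
R4 ← R4 − (3/7)·R1: [0, -256/7, 256/7]
R3 ← R3 − (27/310)·R2: [0, 0, 0]
R4 ← R4 − (64/155)·R2: [0, 0, 0]
2 nonzero rows, so rank(TA) = 2.

2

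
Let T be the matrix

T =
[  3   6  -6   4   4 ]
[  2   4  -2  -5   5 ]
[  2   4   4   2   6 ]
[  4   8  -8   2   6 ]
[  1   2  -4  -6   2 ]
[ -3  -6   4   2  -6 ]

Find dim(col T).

Row reduce to echelon form.
R2 ← R2 − (2/3)·R1: [0, 0, 2, -23/3, 7/3]
R3 ← R3 − (2/3)·R1: [0, 0, 8, -2/3, 10/3]
R4 ← R4 − (4/3)·R1: [0, 0, 0, -10/3, 2/3]
R5 ← R5 − (1/3)·R1: [0, 0, -2, -22/3, 2/3]
R6 ← R6 + R1: [0, 0, -2, 6, -2]
R3 ← R3 − (4)·R2: [0, 0, 0, 30, -6]
R5 ← R5 + R2: [0, 0, 0, -15, 3]
R6 ← R6 + R2: [0, 0, 0, -5/3, 1/3]
R4 ← R4 + (1/9)·R3: [0, 0, 0, 0, 0]
R5 ← R5 + (1/2)·R3: [0, 0, 0, 0, 0]
R6 ← R6 + (1/18)·R3: [0, 0, 0, 0, 0]
Echelon form has 3 nonzero rows, so rank(T) = 3.
The column space has dimension equal to the rank: 3.

3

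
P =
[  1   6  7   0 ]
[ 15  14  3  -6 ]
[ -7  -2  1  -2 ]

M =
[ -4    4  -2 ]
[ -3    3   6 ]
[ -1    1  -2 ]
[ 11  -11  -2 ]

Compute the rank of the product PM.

2

First compute PM:
[[-29,  29,  20],
 [-171, 171,  60],
 [ 11, -11,   4]]
Now row reduce the product.
R2 ← R2 − (171/29)·R1: [0, 0, -1680/29]
R3 ← R3 + (11/29)·R1: [0, 0, 336/29]
R3 ← R3 + (1/5)·R2: [0, 0, 0]
2 nonzero rows, so rank(PM) = 2.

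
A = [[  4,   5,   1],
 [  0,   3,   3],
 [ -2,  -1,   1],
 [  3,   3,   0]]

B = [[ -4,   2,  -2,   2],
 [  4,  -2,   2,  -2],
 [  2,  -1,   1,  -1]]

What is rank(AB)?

1

First compute AB:
[[  6,  -3,   3,  -3],
 [ 18,  -9,   9,  -9],
 [  6,  -3,   3,  -3],
 [  0,   0,   0,   0]]
Now row reduce the product.
R2 ← R2 − (3)·R1: [0, 0, 0, 0]
R3 ← R3 − R1: [0, 0, 0, 0]
1 nonzero row, so rank(AB) = 1.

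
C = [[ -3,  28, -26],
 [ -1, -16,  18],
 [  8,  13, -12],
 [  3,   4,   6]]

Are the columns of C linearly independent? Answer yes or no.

Row reduce C to echelon form.
R2 ← R2 − (1/3)·R1: [0, -76/3, 80/3]
R3 ← R3 + (8/3)·R1: [0, 263/3, -244/3]
R4 ← R4 + R1: [0, 32, -20]
R3 ← R3 + (263/76)·R2: [0, 0, 208/19]
R4 ← R4 + (24/19)·R2: [0, 0, 260/19]
R4 ← R4 − (5/4)·R3: [0, 0, 0]
3 pivots among 3 columns.
Every column is a pivot column, so the columns are linearly independent.

yes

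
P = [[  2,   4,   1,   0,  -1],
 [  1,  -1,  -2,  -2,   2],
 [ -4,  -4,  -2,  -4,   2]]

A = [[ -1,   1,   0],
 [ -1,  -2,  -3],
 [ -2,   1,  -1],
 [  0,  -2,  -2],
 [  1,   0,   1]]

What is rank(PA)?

2

First compute PA:
[[ -9,  -5, -14],
 [  6,   5,  11],
 [ 14,  10,  24]]
Now row reduce the product.
R2 ← R2 + (2/3)·R1: [0, 5/3, 5/3]
R3 ← R3 + (14/9)·R1: [0, 20/9, 20/9]
R3 ← R3 − (4/3)·R2: [0, 0, 0]
2 nonzero rows, so rank(PA) = 2.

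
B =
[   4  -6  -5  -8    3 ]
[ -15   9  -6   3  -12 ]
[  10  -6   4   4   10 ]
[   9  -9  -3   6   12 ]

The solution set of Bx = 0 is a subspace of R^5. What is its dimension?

Row reduce to echelon form.
R2 ← R2 + (15/4)·R1: [0, -27/2, -99/4, -27, -3/4]
R3 ← R3 − (5/2)·R1: [0, 9, 33/2, 24, 5/2]
R4 ← R4 − (9/4)·R1: [0, 9/2, 33/4, 24, 21/4]
R3 ← R3 + (2/3)·R2: [0, 0, 0, 6, 2]
R4 ← R4 + (1/3)·R2: [0, 0, 0, 15, 5]
R4 ← R4 − (5/2)·R3: [0, 0, 0, 0, 0]
3 nonzero rows, so rank(B) = 3.
B has 5 columns; by rank–nullity, nullity = 5 − 3 = 2.

2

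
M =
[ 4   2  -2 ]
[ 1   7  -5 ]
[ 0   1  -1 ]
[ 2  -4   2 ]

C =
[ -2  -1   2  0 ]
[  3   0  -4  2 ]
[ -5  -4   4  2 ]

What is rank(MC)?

2

First compute MC:
[[  8,   4,  -8,   0],
 [ 44,  19, -46,   4],
 [  8,   4,  -8,   0],
 [-26, -10,  28,  -4]]
Now row reduce the product.
R2 ← R2 − (11/2)·R1: [0, -3, -2, 4]
R3 ← R3 − R1: [0, 0, 0, 0]
R4 ← R4 + (13/4)·R1: [0, 3, 2, -4]
R4 ← R4 + R2: [0, 0, 0, 0]
2 nonzero rows, so rank(MC) = 2.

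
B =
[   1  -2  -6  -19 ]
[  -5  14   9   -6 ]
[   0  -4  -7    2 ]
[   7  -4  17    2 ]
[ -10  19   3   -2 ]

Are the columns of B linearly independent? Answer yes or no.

Row reduce B to echelon form.
R2 ← R2 + (5)·R1: [0, 4, -21, -101]
R4 ← R4 − (7)·R1: [0, 10, 59, 135]
R5 ← R5 + (10)·R1: [0, -1, -57, -192]
R3 ← R3 + R2: [0, 0, -28, -99]
R4 ← R4 − (5/2)·R2: [0, 0, 223/2, 775/2]
R5 ← R5 + (1/4)·R2: [0, 0, -249/4, -869/4]
R4 ← R4 + (223/56)·R3: [0, 0, 0, -377/56]
R5 ← R5 − (249/112)·R3: [0, 0, 0, 319/112]
R5 ← R5 + (11/26)·R4: [0, 0, 0, 0]
4 pivots among 4 columns.
Every column is a pivot column, so the columns are linearly independent.

yes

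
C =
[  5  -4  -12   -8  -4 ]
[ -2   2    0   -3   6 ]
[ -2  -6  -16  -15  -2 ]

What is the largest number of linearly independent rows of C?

3

Row reduce to echelon form.
R2 ← R2 + (2/5)·R1: [0, 2/5, -24/5, -31/5, 22/5]
R3 ← R3 + (2/5)·R1: [0, -38/5, -104/5, -91/5, -18/5]
R3 ← R3 + (19)·R2: [0, 0, -112, -136, 80]
Echelon form has 3 nonzero rows, so rank(C) = 3.
The rank gives the maximum number of linearly independent rows: 3.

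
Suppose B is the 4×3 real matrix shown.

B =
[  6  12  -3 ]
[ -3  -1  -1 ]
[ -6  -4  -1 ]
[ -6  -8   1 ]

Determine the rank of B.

Row reduce to echelon form.
R2 ← R2 + (1/2)·R1: [0, 5, -5/2]
R3 ← R3 + R1: [0, 8, -4]
R4 ← R4 + R1: [0, 4, -2]
R3 ← R3 − (8/5)·R2: [0, 0, 0]
R4 ← R4 − (4/5)·R2: [0, 0, 0]
Echelon form has 2 nonzero rows, so rank(B) = 2.

2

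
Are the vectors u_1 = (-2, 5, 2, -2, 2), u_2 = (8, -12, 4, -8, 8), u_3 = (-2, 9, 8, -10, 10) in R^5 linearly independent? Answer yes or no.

Form the matrix with these vectors as rows and row reduce.
R2 ← R2 + (4)·R1: [0, 8, 12, -16, 16]
R3 ← R3 − R1: [0, 4, 6, -8, 8]
R3 ← R3 − (1/2)·R2: [0, 0, 0, 0, 0]
2 nonzero rows, so the 3 vectors span a space of dimension 2.
Since 2 < 3, the vectors are linearly dependent.

no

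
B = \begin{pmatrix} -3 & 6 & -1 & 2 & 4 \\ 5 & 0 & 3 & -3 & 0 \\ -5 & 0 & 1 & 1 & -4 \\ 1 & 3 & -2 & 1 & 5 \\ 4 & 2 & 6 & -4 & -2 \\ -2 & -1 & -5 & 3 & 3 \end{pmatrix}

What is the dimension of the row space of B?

3

Row reduce to echelon form.
R2 ← R2 + (5/3)·R1: [0, 10, 4/3, 1/3, 20/3]
R3 ← R3 − (5/3)·R1: [0, -10, 8/3, -7/3, -32/3]
R4 ← R4 + (1/3)·R1: [0, 5, -7/3, 5/3, 19/3]
R5 ← R5 + (4/3)·R1: [0, 10, 14/3, -4/3, 10/3]
R6 ← R6 − (2/3)·R1: [0, -5, -13/3, 5/3, 1/3]
R3 ← R3 + R2: [0, 0, 4, -2, -4]
R4 ← R4 − (1/2)·R2: [0, 0, -3, 3/2, 3]
R5 ← R5 − R2: [0, 0, 10/3, -5/3, -10/3]
R6 ← R6 + (1/2)·R2: [0, 0, -11/3, 11/6, 11/3]
R4 ← R4 + (3/4)·R3: [0, 0, 0, 0, 0]
R5 ← R5 − (5/6)·R3: [0, 0, 0, 0, 0]
R6 ← R6 + (11/12)·R3: [0, 0, 0, 0, 0]
Echelon form has 3 nonzero rows, so rank(B) = 3.
The row space has dimension equal to the rank: 3.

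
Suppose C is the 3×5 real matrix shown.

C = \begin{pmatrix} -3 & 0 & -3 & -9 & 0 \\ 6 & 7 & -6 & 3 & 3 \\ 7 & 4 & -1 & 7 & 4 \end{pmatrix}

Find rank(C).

3

Row reduce to echelon form.
R2 ← R2 + (2)·R1: [0, 7, -12, -15, 3]
R3 ← R3 + (7/3)·R1: [0, 4, -8, -14, 4]
R3 ← R3 − (4/7)·R2: [0, 0, -8/7, -38/7, 16/7]
Echelon form has 3 nonzero rows, so rank(C) = 3.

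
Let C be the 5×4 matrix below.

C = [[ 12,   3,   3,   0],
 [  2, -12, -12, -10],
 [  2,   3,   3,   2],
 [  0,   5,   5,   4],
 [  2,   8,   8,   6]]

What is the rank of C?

Row reduce to echelon form.
R2 ← R2 − (1/6)·R1: [0, -25/2, -25/2, -10]
R3 ← R3 − (1/6)·R1: [0, 5/2, 5/2, 2]
R5 ← R5 − (1/6)·R1: [0, 15/2, 15/2, 6]
R3 ← R3 + (1/5)·R2: [0, 0, 0, 0]
R4 ← R4 + (2/5)·R2: [0, 0, 0, 0]
R5 ← R5 + (3/5)·R2: [0, 0, 0, 0]
Echelon form has 2 nonzero rows, so rank(C) = 2.

2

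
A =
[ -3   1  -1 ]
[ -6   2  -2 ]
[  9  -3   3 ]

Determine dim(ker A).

Row reduce to echelon form.
R2 ← R2 − (2)·R1: [0, 0, 0]
R3 ← R3 + (3)·R1: [0, 0, 0]
1 nonzero row, so rank(A) = 1.
A has 3 columns; by rank–nullity, nullity = 3 − 1 = 2.

2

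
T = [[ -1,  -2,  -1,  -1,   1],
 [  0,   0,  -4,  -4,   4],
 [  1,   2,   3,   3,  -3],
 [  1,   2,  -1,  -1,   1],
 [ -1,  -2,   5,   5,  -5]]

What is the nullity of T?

3

Row reduce to echelon form.
R3 ← R3 + R1: [0, 0, 2, 2, -2]
R4 ← R4 + R1: [0, 0, -2, -2, 2]
R5 ← R5 − R1: [0, 0, 6, 6, -6]
R3 ← R3 + (1/2)·R2: [0, 0, 0, 0, 0]
R4 ← R4 − (1/2)·R2: [0, 0, 0, 0, 0]
R5 ← R5 + (3/2)·R2: [0, 0, 0, 0, 0]
2 nonzero rows, so rank(T) = 2.
T has 5 columns; by rank–nullity, nullity = 5 − 2 = 3.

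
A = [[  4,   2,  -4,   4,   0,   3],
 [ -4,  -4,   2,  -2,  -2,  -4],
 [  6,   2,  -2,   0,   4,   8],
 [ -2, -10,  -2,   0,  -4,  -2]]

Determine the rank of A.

Row reduce to echelon form.
R2 ← R2 + R1: [0, -2, -2, 2, -2, -1]
R3 ← R3 − (3/2)·R1: [0, -1, 4, -6, 4, 7/2]
R4 ← R4 + (1/2)·R1: [0, -9, -4, 2, -4, -1/2]
R3 ← R3 − (1/2)·R2: [0, 0, 5, -7, 5, 4]
R4 ← R4 − (9/2)·R2: [0, 0, 5, -7, 5, 4]
R4 ← R4 − R3: [0, 0, 0, 0, 0, 0]
Echelon form has 3 nonzero rows, so rank(A) = 3.

3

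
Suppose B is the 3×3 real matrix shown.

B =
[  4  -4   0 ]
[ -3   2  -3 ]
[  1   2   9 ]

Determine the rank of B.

Row reduce to echelon form.
R2 ← R2 + (3/4)·R1: [0, -1, -3]
R3 ← R3 − (1/4)·R1: [0, 3, 9]
R3 ← R3 + (3)·R2: [0, 0, 0]
Echelon form has 2 nonzero rows, so rank(B) = 2.

2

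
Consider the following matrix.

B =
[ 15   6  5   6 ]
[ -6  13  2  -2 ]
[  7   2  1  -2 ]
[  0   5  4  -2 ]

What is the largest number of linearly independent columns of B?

Row reduce to echelon form.
R2 ← R2 + (2/5)·R1: [0, 77/5, 4, 2/5]
R3 ← R3 − (7/15)·R1: [0, -4/5, -4/3, -24/5]
R3 ← R3 + (4/77)·R2: [0, 0, -260/231, -368/77]
R4 ← R4 − (25/77)·R2: [0, 0, 208/77, -164/77]
R4 ← R4 + (12/5)·R3: [0, 0, 0, -68/5]
Echelon form has 4 nonzero rows, so rank(B) = 4.
The rank gives the maximum number of linearly independent columns: 4.

4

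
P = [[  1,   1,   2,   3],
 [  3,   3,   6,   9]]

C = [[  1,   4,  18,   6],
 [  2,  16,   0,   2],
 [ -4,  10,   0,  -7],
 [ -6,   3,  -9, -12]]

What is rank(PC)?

First compute PC:
[[-23,  49,  -9, -42],
 [-69, 147, -27, -126]]
Now row reduce the product.
R2 ← R2 − (3)·R1: [0, 0, 0, 0]
1 nonzero row, so rank(PC) = 1.

1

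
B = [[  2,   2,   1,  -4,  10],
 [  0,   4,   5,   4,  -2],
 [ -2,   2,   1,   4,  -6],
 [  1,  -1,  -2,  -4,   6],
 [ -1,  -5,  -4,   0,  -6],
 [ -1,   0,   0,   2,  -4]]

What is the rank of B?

Row reduce to echelon form.
R3 ← R3 + R1: [0, 4, 2, 0, 4]
R4 ← R4 − (1/2)·R1: [0, -2, -5/2, -2, 1]
R5 ← R5 + (1/2)·R1: [0, -4, -7/2, -2, -1]
R6 ← R6 + (1/2)·R1: [0, 1, 1/2, 0, 1]
R3 ← R3 − R2: [0, 0, -3, -4, 6]
R4 ← R4 + (1/2)·R2: [0, 0, 0, 0, 0]
R5 ← R5 + R2: [0, 0, 3/2, 2, -3]
R6 ← R6 − (1/4)·R2: [0, 0, -3/4, -1, 3/2]
R5 ← R5 + (1/2)·R3: [0, 0, 0, 0, 0]
R6 ← R6 − (1/4)·R3: [0, 0, 0, 0, 0]
Echelon form has 3 nonzero rows, so rank(B) = 3.

3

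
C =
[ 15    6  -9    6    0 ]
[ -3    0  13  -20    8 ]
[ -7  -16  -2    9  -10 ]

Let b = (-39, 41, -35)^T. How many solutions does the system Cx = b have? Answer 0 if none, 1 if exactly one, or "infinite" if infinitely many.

infinite

Row reduce the augmented matrix [C | b].
R2 ← R2 + (1/5)·R1: [0, 6/5, 56/5, -94/5, 8, 166/5]
R3 ← R3 + (7/15)·R1: [0, -66/5, -31/5, 59/5, -10, -266/5]
R3 ← R3 + (11)·R2: [0, 0, 117, -195, 78, 312]
The echelon form has 3 nonzero rows, and every pivot lies in the first 5 columns, so rank(C) = rank([C|b]) = 3.
The system is consistent.
rank = 3 < 5 unknowns, so there are infinitely many solutions.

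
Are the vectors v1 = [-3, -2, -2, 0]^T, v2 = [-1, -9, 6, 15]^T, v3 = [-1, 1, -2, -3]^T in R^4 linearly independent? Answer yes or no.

no

Form the matrix with these vectors as rows and row reduce.
R2 ← R2 − (1/3)·R1: [0, -25/3, 20/3, 15]
R3 ← R3 − (1/3)·R1: [0, 5/3, -4/3, -3]
R3 ← R3 + (1/5)·R2: [0, 0, 0, 0]
2 nonzero rows, so the 3 vectors span a space of dimension 2.
Since 2 < 3, the vectors are linearly dependent.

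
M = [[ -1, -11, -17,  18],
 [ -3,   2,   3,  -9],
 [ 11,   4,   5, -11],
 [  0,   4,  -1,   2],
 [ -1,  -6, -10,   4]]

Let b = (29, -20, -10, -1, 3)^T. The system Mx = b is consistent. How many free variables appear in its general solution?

Row reduce the augmented matrix [M | b].
R2 ← R2 − (3)·R1: [0, 35, 54, -63, -107]
R3 ← R3 + (11)·R1: [0, -117, -182, 187, 309]
R5 ← R5 − R1: [0, 5, 7, -14, -26]
R3 ← R3 + (117/35)·R2: [0, 0, -52/35, -118/5, -1704/35]
R4 ← R4 − (4/35)·R2: [0, 0, -251/35, 46/5, 393/35]
R5 ← R5 − (1/7)·R2: [0, 0, -5/7, -5, -75/7]
R4 ← R4 − (251/52)·R3: [0, 0, 0, 3201/26, 3201/13]
R5 ← R5 − (25/52)·R3: [0, 0, 0, 165/26, 165/13]
R5 ← R5 − (5/97)·R4: [0, 0, 0, 0, 0]
The echelon form has 4 nonzero rows, and every pivot lies in the first 4 columns, so rank(M) = rank([M|b]) = 4.
The system is consistent.
Free variables = (unknowns) − (rank) = 4 − 4 = 0.

0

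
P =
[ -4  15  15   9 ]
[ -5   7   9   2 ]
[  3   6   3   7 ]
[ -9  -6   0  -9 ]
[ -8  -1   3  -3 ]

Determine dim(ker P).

1

Row reduce to echelon form.
R2 ← R2 − (5/4)·R1: [0, -47/4, -39/4, -37/4]
R3 ← R3 + (3/4)·R1: [0, 69/4, 57/4, 55/4]
R4 ← R4 − (9/4)·R1: [0, -159/4, -135/4, -117/4]
R5 ← R5 − (2)·R1: [0, -31, -27, -21]
R3 ← R3 + (69/47)·R2: [0, 0, -3/47, 8/47]
R4 ← R4 − (159/47)·R2: [0, 0, -36/47, 96/47]
R5 ← R5 − (124/47)·R2: [0, 0, -60/47, 160/47]
R4 ← R4 − (12)·R3: [0, 0, 0, 0]
R5 ← R5 − (20)·R3: [0, 0, 0, 0]
3 nonzero rows, so rank(P) = 3.
P has 4 columns; by rank–nullity, nullity = 4 − 3 = 1.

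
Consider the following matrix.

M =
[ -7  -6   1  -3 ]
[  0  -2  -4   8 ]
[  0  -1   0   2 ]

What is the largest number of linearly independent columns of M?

Row reduce to echelon form.
R3 ← R3 − (1/2)·R2: [0, 0, 2, -2]
Echelon form has 3 nonzero rows, so rank(M) = 3.
The rank gives the maximum number of linearly independent columns: 3.

3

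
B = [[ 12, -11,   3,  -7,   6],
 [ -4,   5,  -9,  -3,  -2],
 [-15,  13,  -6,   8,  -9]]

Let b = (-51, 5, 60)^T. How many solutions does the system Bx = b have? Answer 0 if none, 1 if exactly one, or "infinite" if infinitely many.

Row reduce the augmented matrix [B | b].
R2 ← R2 + (1/3)·R1: [0, 4/3, -8, -16/3, 0, -12]
R3 ← R3 + (5/4)·R1: [0, -3/4, -9/4, -3/4, -3/2, -15/4]
R3 ← R3 + (9/16)·R2: [0, 0, -27/4, -15/4, -3/2, -21/2]
The echelon form has 3 nonzero rows, and every pivot lies in the first 5 columns, so rank(B) = rank([B|b]) = 3.
The system is consistent.
rank = 3 < 5 unknowns, so there are infinitely many solutions.

infinite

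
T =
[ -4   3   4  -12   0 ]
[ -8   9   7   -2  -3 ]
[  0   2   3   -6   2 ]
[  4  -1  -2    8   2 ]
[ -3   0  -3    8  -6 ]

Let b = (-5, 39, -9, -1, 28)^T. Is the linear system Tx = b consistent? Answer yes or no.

yes

Row reduce the augmented matrix [T | b].
R2 ← R2 − (2)·R1: [0, 3, -1, 22, -3, 49]
R4 ← R4 + R1: [0, 2, 2, -4, 2, -6]
R5 ← R5 − (3/4)·R1: [0, -9/4, -6, 17, -6, 127/4]
R3 ← R3 − (2/3)·R2: [0, 0, 11/3, -62/3, 4, -125/3]
R4 ← R4 − (2/3)·R2: [0, 0, 8/3, -56/3, 4, -116/3]
R5 ← R5 + (3/4)·R2: [0, 0, -27/4, 67/2, -33/4, 137/2]
R4 ← R4 − (8/11)·R3: [0, 0, 0, -40/11, 12/11, -92/11]
R5 ← R5 + (81/44)·R3: [0, 0, 0, -50/11, -39/44, -361/44]
R5 ← R5 − (5/4)·R4: [0, 0, 0, 0, -9/4, 9/4]
The echelon form has 5 nonzero rows, and every pivot lies in the first 5 columns, so rank(T) = rank([T|b]) = 5.
The system is consistent.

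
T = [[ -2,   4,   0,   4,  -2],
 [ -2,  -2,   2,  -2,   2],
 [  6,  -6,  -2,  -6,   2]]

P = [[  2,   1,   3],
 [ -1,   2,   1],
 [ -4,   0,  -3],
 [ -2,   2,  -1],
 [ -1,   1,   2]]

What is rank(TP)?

First compute TP:
[[-14,  12, -10],
 [ -8,  -8,  -8],
 [ 36, -16,  28]]
Now row reduce the product.
R2 ← R2 − (4/7)·R1: [0, -104/7, -16/7]
R3 ← R3 + (18/7)·R1: [0, 104/7, 16/7]
R3 ← R3 + R2: [0, 0, 0]
2 nonzero rows, so rank(TP) = 2.

2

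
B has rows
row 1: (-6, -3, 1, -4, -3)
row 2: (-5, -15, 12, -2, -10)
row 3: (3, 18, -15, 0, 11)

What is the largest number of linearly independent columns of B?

3

Row reduce to echelon form.
R2 ← R2 − (5/6)·R1: [0, -25/2, 67/6, 4/3, -15/2]
R3 ← R3 + (1/2)·R1: [0, 33/2, -29/2, -2, 19/2]
R3 ← R3 + (33/25)·R2: [0, 0, 6/25, -6/25, -2/5]
Echelon form has 3 nonzero rows, so rank(B) = 3.
The rank gives the maximum number of linearly independent columns: 3.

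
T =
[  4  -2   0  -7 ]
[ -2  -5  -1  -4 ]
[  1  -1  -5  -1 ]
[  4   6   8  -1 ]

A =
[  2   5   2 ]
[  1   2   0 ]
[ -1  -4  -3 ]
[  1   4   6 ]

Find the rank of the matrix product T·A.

3

First compute TA:
[[ -1, -12, -34],
 [-12, -32, -25],
 [  5,  19,  11],
 [  5,  -4, -22]]
Now row reduce the product.
R2 ← R2 − (12)·R1: [0, 112, 383]
R3 ← R3 + (5)·R1: [0, -41, -159]
R4 ← R4 + (5)·R1: [0, -64, -192]
R3 ← R3 + (41/112)·R2: [0, 0, -2105/112]
R4 ← R4 + (4/7)·R2: [0, 0, 188/7]
R4 ← R4 + (3008/2105)·R3: [0, 0, 0]
3 nonzero rows, so rank(TA) = 3.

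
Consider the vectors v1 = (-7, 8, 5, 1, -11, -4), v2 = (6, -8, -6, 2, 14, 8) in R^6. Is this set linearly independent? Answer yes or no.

Form the matrix with these vectors as rows and row reduce.
R2 ← R2 + (6/7)·R1: [0, -8/7, -12/7, 20/7, 32/7, 32/7]
2 nonzero rows, so the 2 vectors span a space of dimension 2.
Since 2 = 2, the vectors are linearly independent.

yes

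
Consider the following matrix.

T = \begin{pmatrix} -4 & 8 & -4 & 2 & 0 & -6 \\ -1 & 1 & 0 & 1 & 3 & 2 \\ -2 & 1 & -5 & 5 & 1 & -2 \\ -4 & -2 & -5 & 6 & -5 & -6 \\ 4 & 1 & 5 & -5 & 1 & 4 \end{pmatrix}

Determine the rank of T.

5

Row reduce to echelon form.
R2 ← R2 − (1/4)·R1: [0, -1, 1, 1/2, 3, 7/2]
R3 ← R3 − (1/2)·R1: [0, -3, -3, 4, 1, 1]
R4 ← R4 − R1: [0, -10, -1, 4, -5, 0]
R5 ← R5 + R1: [0, 9, 1, -3, 1, -2]
R3 ← R3 − (3)·R2: [0, 0, -6, 5/2, -8, -19/2]
R4 ← R4 − (10)·R2: [0, 0, -11, -1, -35, -35]
R5 ← R5 + (9)·R2: [0, 0, 10, 3/2, 28, 59/2]
R4 ← R4 − (11/6)·R3: [0, 0, 0, -67/12, -61/3, -211/12]
R5 ← R5 + (5/3)·R3: [0, 0, 0, 17/3, 44/3, 41/3]
R5 ← R5 + (68/67)·R4: [0, 0, 0, 0, -400/67, -280/67]
Echelon form has 5 nonzero rows, so rank(T) = 5.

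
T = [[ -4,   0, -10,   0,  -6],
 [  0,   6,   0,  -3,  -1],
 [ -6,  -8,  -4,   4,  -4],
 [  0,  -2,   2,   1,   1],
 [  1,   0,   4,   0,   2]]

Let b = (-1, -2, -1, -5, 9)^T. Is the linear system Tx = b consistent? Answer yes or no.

Row reduce the augmented matrix [T | b].
R3 ← R3 − (3/2)·R1: [0, -8, 11, 4, 5, 1/2]
R5 ← R5 + (1/4)·R1: [0, 0, 3/2, 0, 1/2, 35/4]
R3 ← R3 + (4/3)·R2: [0, 0, 11, 0, 11/3, -13/6]
R4 ← R4 + (1/3)·R2: [0, 0, 2, 0, 2/3, -17/3]
R4 ← R4 − (2/11)·R3: [0, 0, 0, 0, 0, -58/11]
R5 ← R5 − (3/22)·R3: [0, 0, 0, 0, 0, 199/22]
R5 ← R5 + (199/116)·R4: [0, 0, 0, 0, 0, 0]
The echelon form has 4 nonzero rows; the last pivot sits in the augmented column, so rank(T) = 3 but rank([T|b]) = 4.
Since the ranks differ, the system is inconsistent.

no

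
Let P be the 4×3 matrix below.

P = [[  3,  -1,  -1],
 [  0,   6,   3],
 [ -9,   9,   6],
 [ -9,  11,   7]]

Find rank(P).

Row reduce to echelon form.
R3 ← R3 + (3)·R1: [0, 6, 3]
R4 ← R4 + (3)·R1: [0, 8, 4]
R3 ← R3 − R2: [0, 0, 0]
R4 ← R4 − (4/3)·R2: [0, 0, 0]
Echelon form has 2 nonzero rows, so rank(P) = 2.

2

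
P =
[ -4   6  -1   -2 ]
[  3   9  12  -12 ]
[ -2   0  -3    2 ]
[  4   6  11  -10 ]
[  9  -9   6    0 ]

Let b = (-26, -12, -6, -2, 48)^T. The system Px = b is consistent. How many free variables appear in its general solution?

2

Row reduce the augmented matrix [P | b].
R2 ← R2 + (3/4)·R1: [0, 27/2, 45/4, -27/2, -63/2]
R3 ← R3 − (1/2)·R1: [0, -3, -5/2, 3, 7]
R4 ← R4 + R1: [0, 12, 10, -12, -28]
R5 ← R5 + (9/4)·R1: [0, 9/2, 15/4, -9/2, -21/2]
R3 ← R3 + (2/9)·R2: [0, 0, 0, 0, 0]
R4 ← R4 − (8/9)·R2: [0, 0, 0, 0, 0]
R5 ← R5 − (1/3)·R2: [0, 0, 0, 0, 0]
The echelon form has 2 nonzero rows, and every pivot lies in the first 4 columns, so rank(P) = rank([P|b]) = 2.
The system is consistent.
Free variables = (unknowns) − (rank) = 4 − 2 = 2.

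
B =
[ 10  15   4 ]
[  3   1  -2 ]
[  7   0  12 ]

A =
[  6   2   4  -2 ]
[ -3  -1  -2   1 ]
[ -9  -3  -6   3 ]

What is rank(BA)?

1

First compute BA:
[[-21,  -7, -14,   7],
 [ 33,  11,  22, -11],
 [-66, -22, -44,  22]]
Now row reduce the product.
R2 ← R2 + (11/7)·R1: [0, 0, 0, 0]
R3 ← R3 − (22/7)·R1: [0, 0, 0, 0]
1 nonzero row, so rank(BA) = 1.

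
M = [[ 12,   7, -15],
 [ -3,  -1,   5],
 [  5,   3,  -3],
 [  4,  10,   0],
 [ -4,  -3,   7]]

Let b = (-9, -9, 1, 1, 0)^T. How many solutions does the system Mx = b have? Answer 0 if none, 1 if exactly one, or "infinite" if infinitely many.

Row reduce the augmented matrix [M | b].
R2 ← R2 + (1/4)·R1: [0, 3/4, 5/4, -45/4]
R3 ← R3 − (5/12)·R1: [0, 1/12, 13/4, 19/4]
R4 ← R4 − (1/3)·R1: [0, 23/3, 5, 4]
R5 ← R5 + (1/3)·R1: [0, -2/3, 2, -3]
R3 ← R3 − (1/9)·R2: [0, 0, 28/9, 6]
R4 ← R4 − (92/9)·R2: [0, 0, -70/9, 119]
R5 ← R5 + (8/9)·R2: [0, 0, 28/9, -13]
R4 ← R4 + (5/2)·R3: [0, 0, 0, 134]
R5 ← R5 − R3: [0, 0, 0, -19]
R5 ← R5 + (19/134)·R4: [0, 0, 0, 0]
The echelon form has 4 nonzero rows; the last pivot sits in the augmented column, so rank(M) = 3 but rank([M|b]) = 4.
Since the ranks differ, the system is inconsistent.
It has no solutions.

0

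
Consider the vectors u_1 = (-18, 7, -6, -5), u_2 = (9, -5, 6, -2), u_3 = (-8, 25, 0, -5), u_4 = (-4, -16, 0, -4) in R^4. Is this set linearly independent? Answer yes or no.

no

Form the matrix with these vectors as rows and row reduce.
R2 ← R2 + (1/2)·R1: [0, -3/2, 3, -9/2]
R3 ← R3 − (4/9)·R1: [0, 197/9, 8/3, -25/9]
R4 ← R4 − (2/9)·R1: [0, -158/9, 4/3, -26/9]
R3 ← R3 + (394/27)·R2: [0, 0, 418/9, -616/9]
R4 ← R4 − (316/27)·R2: [0, 0, -304/9, 448/9]
R4 ← R4 + (8/11)·R3: [0, 0, 0, 0]
3 nonzero rows, so the 4 vectors span a space of dimension 3.
Since 3 < 4, the vectors are linearly dependent.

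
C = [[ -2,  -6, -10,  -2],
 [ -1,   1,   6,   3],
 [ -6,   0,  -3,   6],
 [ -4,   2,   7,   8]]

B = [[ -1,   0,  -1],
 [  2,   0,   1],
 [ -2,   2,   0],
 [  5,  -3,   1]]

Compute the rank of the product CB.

3

First compute CB:
[[  0, -14,  -6],
 [  6,   3,   5],
 [ 42, -24,  12],
 [ 34, -10,  14]]
Now row reduce the product.
Swap R1 ↔ R2
R3 ← R3 − (7)·R1: [0, -45, -23]
R4 ← R4 − (17/3)·R1: [0, -27, -43/3]
R3 ← R3 − (45/14)·R2: [0, 0, -26/7]
R4 ← R4 − (27/14)·R2: [0, 0, -58/21]
R4 ← R4 − (29/39)·R3: [0, 0, 0]
3 nonzero rows, so rank(CB) = 3.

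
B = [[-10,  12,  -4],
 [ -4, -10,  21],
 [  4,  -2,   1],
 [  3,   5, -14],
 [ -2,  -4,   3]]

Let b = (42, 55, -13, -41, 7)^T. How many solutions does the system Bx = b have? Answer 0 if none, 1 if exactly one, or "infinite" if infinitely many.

Row reduce the augmented matrix [B | b].
R2 ← R2 − (2/5)·R1: [0, -74/5, 113/5, 191/5]
R3 ← R3 + (2/5)·R1: [0, 14/5, -3/5, 19/5]
R4 ← R4 + (3/10)·R1: [0, 43/5, -76/5, -142/5]
R5 ← R5 − (1/5)·R1: [0, -32/5, 19/5, -7/5]
R3 ← R3 + (7/37)·R2: [0, 0, 136/37, 408/37]
R4 ← R4 + (43/74)·R2: [0, 0, -153/74, -459/74]
R5 ← R5 − (16/37)·R2: [0, 0, -221/37, -663/37]
R4 ← R4 + (9/16)·R3: [0, 0, 0, 0]
R5 ← R5 + (13/8)·R3: [0, 0, 0, 0]
The echelon form has 3 nonzero rows, and every pivot lies in the first 3 columns, so rank(B) = rank([B|b]) = 3.
The system is consistent.
rank = 3 = number of unknowns, so the solution is unique.

1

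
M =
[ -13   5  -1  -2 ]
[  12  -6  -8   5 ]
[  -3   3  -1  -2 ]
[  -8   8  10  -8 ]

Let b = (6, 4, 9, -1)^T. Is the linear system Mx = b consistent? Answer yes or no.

Row reduce the augmented matrix [M | b].
R2 ← R2 + (12/13)·R1: [0, -18/13, -116/13, 41/13, 124/13]
R3 ← R3 − (3/13)·R1: [0, 24/13, -10/13, -20/13, 99/13]
R4 ← R4 − (8/13)·R1: [0, 64/13, 138/13, -88/13, -61/13]
R3 ← R3 + (4/3)·R2: [0, 0, -38/3, 8/3, 61/3]
R4 ← R4 + (32/9)·R2: [0, 0, -190/9, 40/9, 263/9]
R4 ← R4 − (5/3)·R3: [0, 0, 0, 0, -14/3]
The echelon form has 4 nonzero rows; the last pivot sits in the augmented column, so rank(M) = 3 but rank([M|b]) = 4.
Since the ranks differ, the system is inconsistent.

no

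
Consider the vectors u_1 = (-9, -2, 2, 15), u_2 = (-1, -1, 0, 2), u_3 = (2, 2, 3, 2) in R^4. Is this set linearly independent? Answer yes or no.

yes

Form the matrix with these vectors as rows and row reduce.
R2 ← R2 − (1/9)·R1: [0, -7/9, -2/9, 1/3]
R3 ← R3 + (2/9)·R1: [0, 14/9, 31/9, 16/3]
R3 ← R3 + (2)·R2: [0, 0, 3, 6]
3 nonzero rows, so the 3 vectors span a space of dimension 3.
Since 3 = 3, the vectors are linearly independent.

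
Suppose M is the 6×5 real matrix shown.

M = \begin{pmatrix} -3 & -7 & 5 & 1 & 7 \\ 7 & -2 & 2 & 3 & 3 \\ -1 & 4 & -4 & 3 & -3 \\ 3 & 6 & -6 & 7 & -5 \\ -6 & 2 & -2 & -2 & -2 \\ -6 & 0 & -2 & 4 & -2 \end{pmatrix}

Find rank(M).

4

Row reduce to echelon form.
R2 ← R2 + (7/3)·R1: [0, -55/3, 41/3, 16/3, 58/3]
R3 ← R3 − (1/3)·R1: [0, 19/3, -17/3, 8/3, -16/3]
R4 ← R4 + R1: [0, -1, -1, 8, 2]
R5 ← R5 − (2)·R1: [0, 16, -12, -4, -16]
R6 ← R6 − (2)·R1: [0, 14, -12, 2, -16]
R3 ← R3 + (19/55)·R2: [0, 0, -52/55, 248/55, 74/55]
R4 ← R4 − (3/55)·R2: [0, 0, -96/55, 424/55, 52/55]
R5 ← R5 + (48/55)·R2: [0, 0, -4/55, 36/55, 48/55]
R6 ← R6 + (42/55)·R2: [0, 0, -86/55, 334/55, -68/55]
R4 ← R4 − (24/13)·R3: [0, 0, 0, -8/13, -20/13]
R5 ← R5 − (1/13)·R3: [0, 0, 0, 4/13, 10/13]
R6 ← R6 − (43/26)·R3: [0, 0, 0, -18/13, -45/13]
R5 ← R5 + (1/2)·R4: [0, 0, 0, 0, 0]
R6 ← R6 − (9/4)·R4: [0, 0, 0, 0, 0]
Echelon form has 4 nonzero rows, so rank(M) = 4.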